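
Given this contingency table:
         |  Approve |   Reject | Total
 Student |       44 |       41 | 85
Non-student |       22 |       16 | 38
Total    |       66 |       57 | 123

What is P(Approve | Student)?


P(Approve | Student) = 44/(44+41) = 44/85

P(Approve|Student) = 44/85 ≈ 51.76%


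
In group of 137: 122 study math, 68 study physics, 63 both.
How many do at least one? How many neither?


|A∪B| = 122+68-63 = 127
Neither = 137-127 = 10

At least one: 127; Neither: 10


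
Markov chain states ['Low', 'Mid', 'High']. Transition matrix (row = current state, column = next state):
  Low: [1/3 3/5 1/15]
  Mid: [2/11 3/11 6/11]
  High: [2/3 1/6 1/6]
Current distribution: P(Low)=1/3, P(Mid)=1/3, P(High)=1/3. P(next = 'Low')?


P(next=Low) = Σᵢ P(now=i)×P(i→Low)
= 1/3×1/3 + 1/3×2/11 + 1/3×2/3
= 1/9 + 2/33 + 2/9 = 13/33

P = 13/33 ≈ 0.3939


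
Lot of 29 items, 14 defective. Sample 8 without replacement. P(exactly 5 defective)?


Hypergeometric: C(14,5)×C(15,3)/C(29,8)
= 2002×455/4292145 = 1274/6003

P(X=5) = 1274/6003 ≈ 21.22%


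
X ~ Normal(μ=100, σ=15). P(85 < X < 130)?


z₁=(85-100)/15=-1.0, z₂=(130-100)/15=2.0
P = Φ(2.0) - Φ(-1.0) = 0.977250 - 0.158655 = 0.818595 ≈ 0.8186

P(85 < X < 130) ≈ 0.8186


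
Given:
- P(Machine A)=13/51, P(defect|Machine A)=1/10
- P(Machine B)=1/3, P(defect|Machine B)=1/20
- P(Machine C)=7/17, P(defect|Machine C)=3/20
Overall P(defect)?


P(B) = Σ P(B|Aᵢ)×P(Aᵢ)
  1/10×13/51 = 13/510
  1/20×1/3 = 1/60
  3/20×7/17 = 21/340
Sum = 53/510

P(defect) = 53/510 ≈ 10.39%


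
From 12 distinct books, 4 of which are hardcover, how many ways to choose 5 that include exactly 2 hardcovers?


Choose 2 of the 4 hardcovers and 3 of the other 8 books:
C(4,2)×C(8,3) = 6×56 = 336

336


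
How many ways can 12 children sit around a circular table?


Circular arrangements of 12 distinct objects: fix one position to break rotational symmetry.
(n-1)! = 11! = 39916800

39916800


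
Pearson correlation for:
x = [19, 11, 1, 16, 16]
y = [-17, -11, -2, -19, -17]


n=5, Σx=63, Σy=-66, Σxy=-1022, Σx²=995, Σy²=1064
r = (5×(-1022) - 63×(-66))/√((5×995 - 63²)(5×1064 - (-66)²))
= -952/√(1006×964) = -952/√969784 ≈ -952/984.7761 ≈ -0.9667

r ≈ -0.9667


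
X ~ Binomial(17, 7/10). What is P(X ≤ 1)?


P(X ≤ 1) = Σ P(X=i) for i=0..1
P(X=0) = 129140163/100000000000000000
P(X=1) = 5122559799/100000000000000000
Sum = 2625849981/50000000000000000

P(X ≤ 1) = 2625849981/50000000000000000 ≈ 0.00%


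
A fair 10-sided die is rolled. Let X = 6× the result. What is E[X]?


E[die] = (1+10)/2 = 11/2
E[X] = 6 × 11/2 = 33

E[X] = 33


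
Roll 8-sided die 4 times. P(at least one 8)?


P(no 8)^4 = (7/8)^4 = 2401/4096
P(≥1) = 1 - 2401/4096 = 1695/4096

P = 1695/4096 ≈ 41.38%


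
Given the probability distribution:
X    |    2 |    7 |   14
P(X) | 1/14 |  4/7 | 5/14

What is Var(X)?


E[X] = 64/7
E[X²] = 688/7
Var(X) = E[X²] - (E[X])² = 688/7 - 4096/49 = 720/49

Var(X) = 720/49 ≈ 14.6939


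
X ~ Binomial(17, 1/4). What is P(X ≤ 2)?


P(X ≤ 2) = Σ P(X=i) for i=0..2
P(X=0) = 129140163/17179869184
P(X=1) = 731794257/17179869184
P(X=2) = 243931419/2147483648
Sum = 703096443/4294967296

P(X ≤ 2) = 703096443/4294967296 ≈ 16.37%


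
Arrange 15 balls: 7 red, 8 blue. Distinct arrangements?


15!/(7!×8!) = 6435

6435


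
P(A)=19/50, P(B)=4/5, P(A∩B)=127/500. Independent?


P(A)×P(B) = 38/125
P(A∩B) = 127/500
Not equal → NOT independent

No, not independent


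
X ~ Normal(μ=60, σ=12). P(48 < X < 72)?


z₁=(48-60)/12=-1.0, z₂=(72-60)/12=1.0
P = Φ(1.0) - Φ(-1.0) = 0.841345 - 0.158655 = 0.682690 ≈ 0.6827

P(48 < X < 72) ≈ 0.6827


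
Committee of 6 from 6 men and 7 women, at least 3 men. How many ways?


Count by #men:
  3M,3W: C(6,3)×C(7,3)=700
  4M,2W: C(6,4)×C(7,2)=315
  5M,1W: C(6,5)×C(7,1)=42
  6M,0W: C(6,6)×C(7,0)=1
Total = 1058

1058


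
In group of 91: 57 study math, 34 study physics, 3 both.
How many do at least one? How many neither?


|A∪B| = 57+34-3 = 88
Neither = 91-88 = 3

At least one: 88; Neither: 3


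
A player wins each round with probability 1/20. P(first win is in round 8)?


Geometric: P(X=8) = (1-p)^(k-1)×p = (19/20)^7×1/20 = 893871739/25600000000

P(X=8) = 893871739/25600000000 ≈ 3.49%


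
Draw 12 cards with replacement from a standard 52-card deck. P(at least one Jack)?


P(not a Jack) = 48/52 = 12/13
P(none in 12 draws) = (12/13)^12 = 8916100448256/23298085122481
P(≥1 Jack) = 1 - 8916100448256/23298085122481 = 14381984674225/23298085122481

P = 14381984674225/23298085122481 ≈ 61.73%


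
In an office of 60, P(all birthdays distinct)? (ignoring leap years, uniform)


P(all different) = Π(365-i)/365 for i=0..59
= (365/365)×(364/365)×...×(306/365)
= 0.005877

P ≈ 0.0059 ≈ 0.59%


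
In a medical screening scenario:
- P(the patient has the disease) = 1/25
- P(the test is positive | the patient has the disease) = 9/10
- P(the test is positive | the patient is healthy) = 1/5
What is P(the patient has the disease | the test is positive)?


Using Bayes' theorem:
P(A|B) = P(B|A)·P(A) / P(B)

P(the test is positive) = 9/10 × 1/25 + 1/5 × 24/25
= 9/250 + 24/125 = 57/250

P(the patient has the disease|the test is positive) = (9/250) / (57/250) = 3/19

P(the patient has the disease|the test is positive) = 3/19 ≈ 15.79%


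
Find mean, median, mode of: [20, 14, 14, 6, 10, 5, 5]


Sorted: [5, 5, 6, 10, 14, 14, 20]
Mean = 74/7
Median = 10
Freq: {20: 1, 14: 2, 6: 1, 10: 1, 5: 2}
Mode: [5, 14]

Mean=74/7, Median=10, Mode=[5, 14]


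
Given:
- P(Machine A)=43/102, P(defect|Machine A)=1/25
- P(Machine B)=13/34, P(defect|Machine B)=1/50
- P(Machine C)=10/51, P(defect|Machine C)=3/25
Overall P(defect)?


P(B) = Σ P(B|Aᵢ)×P(Aᵢ)
  1/25×43/102 = 43/2550
  1/50×13/34 = 13/1700
  3/25×10/51 = 2/85
Sum = 49/1020

P(defect) = 49/1020 ≈ 4.80%


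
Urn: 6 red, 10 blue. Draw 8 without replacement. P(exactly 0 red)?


Hypergeometric: C(6,0)×C(10,8)/C(16,8)
= 1×45/12870 = 1/286

P(X=0) = 1/286 ≈ 0.35%


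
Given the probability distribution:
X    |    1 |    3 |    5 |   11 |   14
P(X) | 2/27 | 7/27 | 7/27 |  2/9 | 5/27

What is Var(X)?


E[X] = 194/27
E[X²] = 1946/27
Var(X) = E[X²] - (E[X])² = 1946/27 - 37636/729 = 14906/729

Var(X) = 14906/729 ≈ 20.4472


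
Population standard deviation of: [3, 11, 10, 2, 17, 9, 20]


Mean = 72/7
  (3-72/7)²=2601/49
  (11-72/7)²=25/49
  (10-72/7)²=4/49
  (2-72/7)²=3364/49
  (17-72/7)²=2209/49
  (9-72/7)²=81/49
  (20-72/7)²=4624/49
Σ(x-μ)² = 1844/7
σ² = (1844/7)/7 = 1844/49

σ = √(1844/49) ≈ 6.1345


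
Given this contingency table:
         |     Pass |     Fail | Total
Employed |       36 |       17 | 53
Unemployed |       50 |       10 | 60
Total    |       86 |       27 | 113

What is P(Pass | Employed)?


P(Pass | Employed) = 36/(36+17) = 36/53

P(Pass|Employed) = 36/53 ≈ 67.92%


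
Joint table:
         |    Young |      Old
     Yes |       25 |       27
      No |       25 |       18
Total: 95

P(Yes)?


P(Yes) = (25+27)/95 = 52/95

P(Yes) = 52/95 ≈ 54.74%


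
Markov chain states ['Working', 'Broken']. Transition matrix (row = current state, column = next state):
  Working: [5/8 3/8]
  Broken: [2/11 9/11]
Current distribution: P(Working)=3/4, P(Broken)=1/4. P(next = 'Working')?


P(next=Working) = Σᵢ P(now=i)×P(i→Working)
= 3/4×5/8 + 1/4×2/11
= 15/32 + 1/22 = 181/352

P = 181/352 ≈ 0.5142


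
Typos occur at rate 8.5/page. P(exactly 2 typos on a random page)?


Poisson(λ=8.5): P(X=2) = e^(-λ)×λ^k/k!
= e^(-8.5) × 8.5^2 / 2!
≈ 0.000203468369 × 72.25 / 2 ≈ 0.007350

P(X=2) ≈ 0.007350 ≈ 0.74%


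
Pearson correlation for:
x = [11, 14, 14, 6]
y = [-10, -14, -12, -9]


n=4, Σx=45, Σy=-45, Σxy=-528, Σx²=549, Σy²=521
r = (4×(-528) - 45×(-45))/√((4×549 - 45²)(4×521 - (-45)²))
= -87/√(171×59) = -87/√10089 ≈ -87/100.4440 ≈ -0.8662

r ≈ -0.8662


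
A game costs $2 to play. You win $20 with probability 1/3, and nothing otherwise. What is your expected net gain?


E[gain] = (20-2)×1/3 + (-2)×2/3
= 6 - 4/3 = 14/3

Expected net gain = $14/3 ≈ $4.67


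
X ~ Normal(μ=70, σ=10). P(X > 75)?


z = (75-70)/10 = 0.5
P(X > 75) = 1 - P(Z ≤ 0.5) = 1 - 0.6915 = 0.3085

P(X > 75) ≈ 0.3085


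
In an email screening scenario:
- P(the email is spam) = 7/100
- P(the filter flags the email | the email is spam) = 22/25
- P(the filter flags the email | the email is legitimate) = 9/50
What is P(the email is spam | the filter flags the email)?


Using Bayes' theorem:
P(A|B) = P(B|A)·P(A) / P(B)

P(the filter flags the email) = 22/25 × 7/100 + 9/50 × 93/100
= 77/1250 + 837/5000 = 229/1000

P(the email is spam|the filter flags the email) = (77/1250) / (229/1000) = 308/1145

P(the email is spam|the filter flags the email) = 308/1145 ≈ 26.90%


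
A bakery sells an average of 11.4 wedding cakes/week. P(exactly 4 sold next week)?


Poisson(λ=11.4): P(X=4) = e^(-λ)×λ^k/k!
= e^(-11.4) × 11.4^4 / 4!
≈ 1.119548484e-05 × 16889.6016 / 24 ≈ 0.007879

P(X=4) ≈ 0.007879 ≈ 0.79%


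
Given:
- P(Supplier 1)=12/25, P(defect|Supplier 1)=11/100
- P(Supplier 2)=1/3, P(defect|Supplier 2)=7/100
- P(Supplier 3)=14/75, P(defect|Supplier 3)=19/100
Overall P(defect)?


P(B) = Σ P(B|Aᵢ)×P(Aᵢ)
  11/100×12/25 = 33/625
  7/100×1/3 = 7/300
  19/100×14/75 = 133/3750
Sum = 279/2500

P(defect) = 279/2500 ≈ 11.16%


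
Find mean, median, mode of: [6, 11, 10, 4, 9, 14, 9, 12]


Sorted: [4, 6, 9, 9, 10, 11, 12, 14]
Mean = 75/8
Median = 19/2
Freq: {6: 1, 11: 1, 10: 1, 4: 1, 9: 2, 14: 1, 12: 1}
Mode: [9]

Mean=75/8, Median=19/2, Mode=9


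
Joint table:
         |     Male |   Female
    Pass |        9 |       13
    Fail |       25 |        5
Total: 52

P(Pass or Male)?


P(Pass∨Male) = P(Pass) + P(Male) - P(Pass∧Male)
= (22 + 34 - 9)/52 = 47/52

P = 47/52 ≈ 90.38%


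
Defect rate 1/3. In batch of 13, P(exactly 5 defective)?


Binomial: P(X=5) = C(13,5)×p^5×(1-p)^8
= 1287 × 1/243 × 256/6561 = 36608/177147

P(X=5) = 36608/177147 ≈ 20.67%


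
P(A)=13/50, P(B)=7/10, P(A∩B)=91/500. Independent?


P(A)×P(B) = 91/500
P(A∩B) = 91/500
Equal ✓ → Independent

Yes, independent


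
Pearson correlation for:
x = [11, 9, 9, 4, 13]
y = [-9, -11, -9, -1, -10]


n=5, Σx=46, Σy=-40, Σxy=-413, Σx²=468, Σy²=384
r = (5×(-413) - 46×(-40))/√((5×468 - 46²)(5×384 - (-40)²))
= -225/√(224×320) = -225/√71680 ≈ -225/267.7312 ≈ -0.8404

r ≈ -0.8404


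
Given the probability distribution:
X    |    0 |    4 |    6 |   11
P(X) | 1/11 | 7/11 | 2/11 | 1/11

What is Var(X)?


E[X] = 51/11
E[X²] = 305/11
Var(X) = E[X²] - (E[X])² = 305/11 - 2601/121 = 754/121

Var(X) = 754/121 ≈ 6.2314


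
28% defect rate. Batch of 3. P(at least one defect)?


P(all good) = (18/25)^3 = 5832/15625
P(≥1 defect) = 9793/15625

P = 9793/15625 ≈ 62.68%


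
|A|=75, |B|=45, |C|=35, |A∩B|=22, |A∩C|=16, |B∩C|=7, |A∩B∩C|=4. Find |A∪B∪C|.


|A∪B∪C| = 75+45+35-22-16-7+4 = 114

|A∪B∪C| = 114


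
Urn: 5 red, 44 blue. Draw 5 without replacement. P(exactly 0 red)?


Hypergeometric: C(5,0)×C(44,5)/C(49,5)
= 1×1086008/1906884 = 38786/68103

P(X=0) = 38786/68103 ≈ 56.95%


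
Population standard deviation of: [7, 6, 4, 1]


Mean = 18/4 = 9/2
  (7-9/2)²=25/4
  (6-9/2)²=9/4
  (4-9/2)²=1/4
  (1-9/2)²=49/4
Σ(x-μ)² = 21
σ² = 21/4

σ = √(21/4) ≈ 2.2913


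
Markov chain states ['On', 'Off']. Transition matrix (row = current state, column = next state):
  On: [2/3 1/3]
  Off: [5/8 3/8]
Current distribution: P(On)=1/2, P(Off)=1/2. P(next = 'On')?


P(next=On) = Σᵢ P(now=i)×P(i→On)
= 1/2×2/3 + 1/2×5/8
= 1/3 + 5/16 = 31/48

P = 31/48 ≈ 0.6458


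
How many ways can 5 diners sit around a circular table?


Circular arrangements of 5 distinct objects: fix one position to break rotational symmetry.
(n-1)! = 4! = 24

24


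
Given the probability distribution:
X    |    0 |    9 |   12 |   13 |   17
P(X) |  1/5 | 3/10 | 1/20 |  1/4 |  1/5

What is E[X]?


E[X] = Σ x·P(X=x)
= (0)×(1/5) + (9)×(3/10) + (12)×(1/20) + (13)×(1/4) + (17)×(1/5)
= 199/20

E[X] = 199/20


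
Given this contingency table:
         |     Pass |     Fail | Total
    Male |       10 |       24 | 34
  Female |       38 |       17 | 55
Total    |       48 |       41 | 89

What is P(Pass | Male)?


P(Pass | Male) = 10/(10+24) = 10/34 = 5/17

P(Pass|Male) = 5/17 ≈ 29.41%


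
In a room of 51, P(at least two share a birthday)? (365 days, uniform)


P(all different) = Π(365-i)/365 for i=0..50
= 0.025568
P(match) = 1 - 0.025568 = 0.974432

P ≈ 0.9744 ≈ 97.44%


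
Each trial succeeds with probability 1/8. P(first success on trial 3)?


Geometric: P(X=3) = (1-p)^(k-1)×p = (7/8)^2×1/8 = 49/512

P(X=3) = 49/512 ≈ 9.57%


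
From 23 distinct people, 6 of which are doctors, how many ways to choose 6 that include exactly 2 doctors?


Choose 2 of the 6 doctors and 4 of the other 17 people:
C(6,2)×C(17,4) = 15×2380 = 35700

35700


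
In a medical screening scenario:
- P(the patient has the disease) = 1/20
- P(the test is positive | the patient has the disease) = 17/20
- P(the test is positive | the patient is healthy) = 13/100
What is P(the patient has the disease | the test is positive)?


Using Bayes' theorem:
P(A|B) = P(B|A)·P(A) / P(B)

P(the test is positive) = 17/20 × 1/20 + 13/100 × 19/20
= 17/400 + 247/2000 = 83/500

P(the patient has the disease|the test is positive) = (17/400) / (83/500) = 85/332

P(the patient has the disease|the test is positive) = 85/332 ≈ 25.60%


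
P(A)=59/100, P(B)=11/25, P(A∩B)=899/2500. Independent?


P(A)×P(B) = 649/2500
P(A∩B) = 899/2500
Not equal → NOT independent

No, not independent


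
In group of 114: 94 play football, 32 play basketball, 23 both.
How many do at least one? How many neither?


|A∪B| = 94+32-23 = 103
Neither = 114-103 = 11

At least one: 103; Neither: 11


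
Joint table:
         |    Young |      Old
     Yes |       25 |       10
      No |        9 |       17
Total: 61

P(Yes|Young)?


P(Yes|Young) = 25/(25+9) = 25/34

P = 25/34 ≈ 73.53%


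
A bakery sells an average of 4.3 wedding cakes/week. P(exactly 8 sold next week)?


Poisson(λ=4.3): P(X=8) = e^(-λ)×λ^k/k!
= e^(-4.3) × 4.3^8 / 8!
≈ 0.01356855901 × 116882.002776 / 40320 ≈ 0.039333

P(X=8) ≈ 0.039333 ≈ 3.93%


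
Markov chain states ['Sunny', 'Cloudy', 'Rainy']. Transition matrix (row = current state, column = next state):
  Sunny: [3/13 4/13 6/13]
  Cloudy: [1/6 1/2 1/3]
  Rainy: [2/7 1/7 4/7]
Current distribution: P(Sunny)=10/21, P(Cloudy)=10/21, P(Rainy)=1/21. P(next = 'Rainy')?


P(next=Rainy) = Σᵢ P(now=i)×P(i→Rainy)
= 10/21×6/13 + 10/21×1/3 + 1/21×4/7
= 20/91 + 10/63 + 4/147 = 2326/5733

P = 2326/5733 ≈ 0.4057


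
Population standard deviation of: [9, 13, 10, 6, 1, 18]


Mean = 57/6 = 19/2
  (9-19/2)²=1/4
  (13-19/2)²=49/4
  (10-19/2)²=1/4
  (6-19/2)²=49/4
  (1-19/2)²=289/4
  (18-19/2)²=289/4
Σ(x-μ)² = 339/2
σ² = (339/2)/6 = 113/4

σ = √(113/4) ≈ 5.3151


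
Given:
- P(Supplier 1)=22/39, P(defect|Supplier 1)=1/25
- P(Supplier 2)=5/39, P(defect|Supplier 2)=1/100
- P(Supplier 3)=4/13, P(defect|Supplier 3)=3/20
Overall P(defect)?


P(B) = Σ P(B|Aᵢ)×P(Aᵢ)
  1/25×22/39 = 22/975
  1/100×5/39 = 1/780
  3/20×4/13 = 3/65
Sum = 7/100

P(defect) = 7/100 ≈ 7.00%


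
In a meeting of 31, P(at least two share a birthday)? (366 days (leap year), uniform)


P(all different) = Π(366-i)/366 for i=0..30
= 0.270541
P(match) = 1 - 0.270541 = 0.729459

P ≈ 0.7295 ≈ 72.95%


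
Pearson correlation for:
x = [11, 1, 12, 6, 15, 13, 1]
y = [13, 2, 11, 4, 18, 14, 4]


n=7, Σx=59, Σy=66, Σxy=757, Σx²=697, Σy²=846
r = (7×757 - 59×66)/√((7×697 - 59²)(7×846 - 66²))
= 1405/√(1398×1566) = 1405/√2189268 ≈ 1405/1479.6175 ≈ 0.9496

r ≈ 0.9496


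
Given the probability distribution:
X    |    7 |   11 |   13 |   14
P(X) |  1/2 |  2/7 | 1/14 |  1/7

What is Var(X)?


E[X] = 67/7
E[X²] = 694/7
Var(X) = E[X²] - (E[X])² = 694/7 - 4489/49 = 369/49

Var(X) = 369/49 ≈ 7.5306


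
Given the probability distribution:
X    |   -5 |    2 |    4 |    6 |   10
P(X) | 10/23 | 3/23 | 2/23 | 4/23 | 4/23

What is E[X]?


E[X] = Σ x·P(X=x)
= (-5)×(10/23) + (2)×(3/23) + (4)×(2/23) + (6)×(4/23) + (10)×(4/23)
= 28/23

E[X] = 28/23


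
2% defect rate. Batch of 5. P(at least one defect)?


P(all good) = (49/50)^5 = 282475249/312500000
P(≥1 defect) = 30024751/312500000

P = 30024751/312500000 ≈ 9.61%


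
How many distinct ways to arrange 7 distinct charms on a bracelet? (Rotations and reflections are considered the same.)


Free circular arrangements: rotations and reflections both identified.
(n-1)!/2 = 6!/2 = 720/2 = 360

360


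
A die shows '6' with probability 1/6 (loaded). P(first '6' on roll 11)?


Geometric: P(X=11) = (1-p)^(k-1)×p = (5/6)^10×1/6 = 9765625/362797056

P(X=11) = 9765625/362797056 ≈ 2.69%


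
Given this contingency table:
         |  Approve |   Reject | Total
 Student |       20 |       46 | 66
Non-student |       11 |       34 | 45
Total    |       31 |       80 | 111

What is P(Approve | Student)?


P(Approve | Student) = 20/(20+46) = 20/66 = 10/33

P(Approve|Student) = 10/33 ≈ 30.30%


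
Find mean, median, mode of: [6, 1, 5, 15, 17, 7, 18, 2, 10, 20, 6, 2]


Sorted: [1, 2, 2, 5, 6, 6, 7, 10, 15, 17, 18, 20]
Mean = 109/12
Median = 13/2
Freq: {6: 2, 1: 1, 5: 1, 15: 1, 17: 1, 7: 1, 18: 1, 2: 2, 10: 1, 20: 1}
Mode: [2, 6]

Mean=109/12, Median=13/2, Mode=[2, 6]


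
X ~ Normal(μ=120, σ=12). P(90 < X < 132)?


z₁=(90-120)/12=-2.5, z₂=(132-120)/12=1.0
P = Φ(1.0) - Φ(-2.5) = 0.841345 - 0.006210 = 0.835135 ≈ 0.8351

P(90 < X < 132) ≈ 0.8351


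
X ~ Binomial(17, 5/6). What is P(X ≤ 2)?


P(X ≤ 2) = Σ P(X=i) for i=0..2
P(X=0) = 1/16926659444736
P(X=1) = 85/16926659444736
P(X=2) = 425/2115832430592
Sum = 581/2821109907456

P(X ≤ 2) = 581/2821109907456 ≈ 0.00%


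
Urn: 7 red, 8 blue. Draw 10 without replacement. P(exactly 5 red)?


Hypergeometric: C(7,5)×C(8,5)/C(15,10)
= 21×56/3003 = 56/143

P(X=5) = 56/143 ≈ 39.16%


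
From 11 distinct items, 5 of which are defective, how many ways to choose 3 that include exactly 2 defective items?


Choose 2 of the 5 defective items and 1 of the other 6 items:
C(5,2)×C(6,1) = 10×6 = 60

60


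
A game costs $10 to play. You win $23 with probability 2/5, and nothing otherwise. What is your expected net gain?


E[gain] = (23-10)×2/5 + (-10)×3/5
= 26/5 - 6 = -4/5

Expected net gain = $-4/5 ≈ $-0.80


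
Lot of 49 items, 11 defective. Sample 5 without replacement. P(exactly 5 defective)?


Hypergeometric: C(11,5)×C(38,0)/C(49,5)
= 462×1/1906884 = 11/45402

P(X=5) = 11/45402 ≈ 0.02%


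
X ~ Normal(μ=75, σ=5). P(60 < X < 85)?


z₁=(60-75)/5=-3.0, z₂=(85-75)/5=2.0
P = Φ(2.0) - Φ(-3.0) = 0.977250 - 0.001350 = 0.975900 ≈ 0.9759

P(60 < X < 85) ≈ 0.9759


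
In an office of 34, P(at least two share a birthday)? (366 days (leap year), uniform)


P(all different) = Π(366-i)/366 for i=0..33
= 0.205601
P(match) = 1 - 0.205601 = 0.794399

P ≈ 0.7944 ≈ 79.44%


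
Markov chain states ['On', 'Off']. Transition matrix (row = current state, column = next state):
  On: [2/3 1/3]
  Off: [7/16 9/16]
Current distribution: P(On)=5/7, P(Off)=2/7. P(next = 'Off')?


P(next=Off) = Σᵢ P(now=i)×P(i→Off)
= 5/7×1/3 + 2/7×9/16
= 5/21 + 9/56 = 67/168

P = 67/168 ≈ 0.3988


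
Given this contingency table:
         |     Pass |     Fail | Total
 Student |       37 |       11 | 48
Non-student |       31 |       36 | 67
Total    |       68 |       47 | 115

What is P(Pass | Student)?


P(Pass | Student) = 37/(37+11) = 37/48

P(Pass|Student) = 37/48 ≈ 77.08%


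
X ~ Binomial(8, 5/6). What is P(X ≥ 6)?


P(X ≥ 6) = Σ P(X=i) for i=6..8
P(X=6) = 109375/419904
P(X=7) = 78125/209952
P(X=8) = 390625/1679616
Sum = 484375/559872

P(X ≥ 6) = 484375/559872 ≈ 86.52%


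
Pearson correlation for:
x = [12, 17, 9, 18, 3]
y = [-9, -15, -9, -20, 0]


n=5, Σx=59, Σy=-53, Σxy=-804, Σx²=847, Σy²=787
r = (5×(-804) - 59×(-53))/√((5×847 - 59²)(5×787 - (-53)²))
= -893/√(754×1126) = -893/√849004 ≈ -893/921.4141 ≈ -0.9692

r ≈ -0.9692


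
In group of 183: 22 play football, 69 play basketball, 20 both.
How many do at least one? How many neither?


|A∪B| = 22+69-20 = 71
Neither = 183-71 = 112

At least one: 71; Neither: 112


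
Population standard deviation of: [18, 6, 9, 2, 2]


Mean = 37/5
  (18-37/5)²=2809/25
  (6-37/5)²=49/25
  (9-37/5)²=64/25
  (2-37/5)²=729/25
  (2-37/5)²=729/25
Σ(x-μ)² = 876/5
σ² = (876/5)/5 = 876/25

σ = √(876/25) ≈ 5.9195


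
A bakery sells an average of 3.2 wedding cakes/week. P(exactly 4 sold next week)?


Poisson(λ=3.2): P(X=4) = e^(-λ)×λ^k/k!
= e^(-3.2) × 3.2^4 / 4!
≈ 0.04076220398 × 104.8576 / 24 ≈ 0.178093

P(X=4) ≈ 0.178093 ≈ 17.81%


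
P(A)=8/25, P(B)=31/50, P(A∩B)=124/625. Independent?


P(A)×P(B) = 124/625
P(A∩B) = 124/625
Equal ✓ → Independent

Yes, independent


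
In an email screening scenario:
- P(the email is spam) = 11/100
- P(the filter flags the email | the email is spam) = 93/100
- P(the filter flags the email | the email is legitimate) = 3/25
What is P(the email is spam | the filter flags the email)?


Using Bayes' theorem:
P(A|B) = P(B|A)·P(A) / P(B)

P(the filter flags the email) = 93/100 × 11/100 + 3/25 × 89/100
= 1023/10000 + 267/2500 = 2091/10000

P(the email is spam|the filter flags the email) = (1023/10000) / (2091/10000) = 341/697

P(the email is spam|the filter flags the email) = 341/697 ≈ 48.92%


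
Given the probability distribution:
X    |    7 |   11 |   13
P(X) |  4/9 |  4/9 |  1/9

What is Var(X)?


E[X] = 85/9
E[X²] = 283/3
Var(X) = E[X²] - (E[X])² = 283/3 - 7225/81 = 416/81

Var(X) = 416/81 ≈ 5.1358


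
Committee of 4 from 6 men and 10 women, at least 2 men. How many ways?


Count by #men:
  2M,2W: C(6,2)×C(10,2)=675
  3M,1W: C(6,3)×C(10,1)=200
  4M,0W: C(6,4)×C(10,0)=15
Total = 890

890


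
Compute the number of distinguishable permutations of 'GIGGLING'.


Letters: 8, freq: {'G': 4, 'I': 2, 'L': 1, 'N': 1}
8!/(4!×2!×1!×1!) = 40320/48 = 840

840


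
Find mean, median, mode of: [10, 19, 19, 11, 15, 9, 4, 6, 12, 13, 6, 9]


Sorted: [4, 6, 6, 9, 9, 10, 11, 12, 13, 15, 19, 19]
Mean = 133/12
Median = 21/2
Freq: {10: 1, 19: 2, 11: 1, 15: 1, 9: 2, 4: 1, 6: 2, 12: 1, 13: 1}
Mode: [6, 9, 19]

Mean=133/12, Median=21/2, Mode=[6, 9, 19]


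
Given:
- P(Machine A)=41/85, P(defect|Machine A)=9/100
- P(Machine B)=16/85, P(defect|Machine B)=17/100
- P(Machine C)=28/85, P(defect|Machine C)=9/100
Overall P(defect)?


P(B) = Σ P(B|Aᵢ)×P(Aᵢ)
  9/100×41/85 = 369/8500
  17/100×16/85 = 4/125
  9/100×28/85 = 63/2125
Sum = 893/8500

P(defect) = 893/8500 ≈ 10.51%


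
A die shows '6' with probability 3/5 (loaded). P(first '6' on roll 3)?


Geometric: P(X=3) = (1-p)^(k-1)×p = (2/5)^2×3/5 = 12/125

P(X=3) = 12/125 ≈ 9.60%


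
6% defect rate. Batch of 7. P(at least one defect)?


P(all good) = (47/50)^7 = 506623120463/781250000000
P(≥1 defect) = 274626879537/781250000000

P = 274626879537/781250000000 ≈ 35.15%


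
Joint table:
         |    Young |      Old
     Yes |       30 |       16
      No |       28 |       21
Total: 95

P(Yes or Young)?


P(Yes∨Young) = P(Yes) + P(Young) - P(Yes∧Young)
= (46 + 58 - 30)/95 = 74/95

P = 74/95 ≈ 77.89%


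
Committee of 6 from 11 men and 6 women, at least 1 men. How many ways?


Count by #men:
  1M,5W: C(11,1)×C(6,5)=66
  2M,4W: C(11,2)×C(6,4)=825
  3M,3W: C(11,3)×C(6,3)=3300
  4M,2W: C(11,4)×C(6,2)=4950
  5M,1W: C(11,5)×C(6,1)=2772
  6M,0W: C(11,6)×C(6,0)=462
Total = 12375

12375


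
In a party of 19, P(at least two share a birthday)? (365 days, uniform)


P(all different) = Π(365-i)/365 for i=0..18
= 0.620881
P(match) = 1 - 0.620881 = 0.379119

P ≈ 0.3791 ≈ 37.91%


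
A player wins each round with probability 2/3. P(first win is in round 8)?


Geometric: P(X=8) = (1-p)^(k-1)×p = (1/3)^7×2/3 = 2/6561

P(X=8) = 2/6561 ≈ 0.03%


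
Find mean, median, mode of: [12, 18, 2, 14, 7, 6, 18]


Sorted: [2, 6, 7, 12, 14, 18, 18]
Mean = 77/7 = 11
Median = 12
Freq: {12: 1, 18: 2, 2: 1, 14: 1, 7: 1, 6: 1}
Mode: [18]

Mean=11, Median=12, Mode=18


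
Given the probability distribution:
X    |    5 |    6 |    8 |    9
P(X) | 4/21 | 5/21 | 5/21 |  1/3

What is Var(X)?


E[X] = 51/7
E[X²] = 389/7
Var(X) = E[X²] - (E[X])² = 389/7 - 2601/49 = 122/49

Var(X) = 122/49 ≈ 2.4898


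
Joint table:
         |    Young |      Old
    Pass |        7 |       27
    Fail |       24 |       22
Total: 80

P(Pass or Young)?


P(Pass∨Young) = P(Pass) + P(Young) - P(Pass∧Young)
= (34 + 31 - 7)/80 = 58/80 = 29/40

P = 29/40 ≈ 72.50%


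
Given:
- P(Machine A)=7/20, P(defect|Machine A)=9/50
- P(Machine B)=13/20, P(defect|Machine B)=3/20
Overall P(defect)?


P(B) = Σ P(B|Aᵢ)×P(Aᵢ)
  9/50×7/20 = 63/1000
  3/20×13/20 = 39/400
Sum = 321/2000

P(defect) = 321/2000 ≈ 16.05%


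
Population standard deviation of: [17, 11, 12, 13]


Mean = 53/4
  (17-53/4)²=225/16
  (11-53/4)²=81/16
  (12-53/4)²=25/16
  (13-53/4)²=1/16
Σ(x-μ)² = 83/4
σ² = (83/4)/4 = 83/16

σ = √(83/16) ≈ 2.2776


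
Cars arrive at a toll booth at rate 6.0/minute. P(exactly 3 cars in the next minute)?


Poisson(λ=6.0): P(X=3) = e^(-λ)×λ^k/k!
= e^(-6.0) × 6.0^3 / 3!
≈ 0.002478752177 × 216 / 6 ≈ 0.089235

P(X=3) ≈ 0.089235 ≈ 8.92%


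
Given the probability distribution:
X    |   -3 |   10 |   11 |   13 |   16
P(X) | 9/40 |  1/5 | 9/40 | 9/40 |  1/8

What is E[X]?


E[X] = Σ x·P(X=x)
= (-3)×(9/40) + (10)×(1/5) + (11)×(9/40) + (13)×(9/40) + (16)×(1/8)
= 349/40

E[X] = 349/40


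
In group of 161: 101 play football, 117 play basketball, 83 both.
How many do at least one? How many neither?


|A∪B| = 101+117-83 = 135
Neither = 161-135 = 26

At least one: 135; Neither: 26


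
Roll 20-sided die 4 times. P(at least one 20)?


P(no 20)^4 = (19/20)^4 = 130321/160000
P(≥1) = 1 - 130321/160000 = 29679/160000

P = 29679/160000 ≈ 18.55%


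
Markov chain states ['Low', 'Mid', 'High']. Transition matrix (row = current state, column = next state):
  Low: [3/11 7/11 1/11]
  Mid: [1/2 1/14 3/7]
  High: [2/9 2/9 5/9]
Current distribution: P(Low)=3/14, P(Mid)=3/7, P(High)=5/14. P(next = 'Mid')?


P(next=Mid) = Σᵢ P(now=i)×P(i→Mid)
= 3/14×7/11 + 3/7×1/14 + 5/14×2/9
= 3/22 + 3/98 + 5/63 = 1195/4851

P = 1195/4851 ≈ 0.2463


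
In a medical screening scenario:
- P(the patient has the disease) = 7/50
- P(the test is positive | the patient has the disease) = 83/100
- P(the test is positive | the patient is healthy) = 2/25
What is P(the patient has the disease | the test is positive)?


Using Bayes' theorem:
P(A|B) = P(B|A)·P(A) / P(B)

P(the test is positive) = 83/100 × 7/50 + 2/25 × 43/50
= 581/5000 + 43/625 = 37/200

P(the patient has the disease|the test is positive) = (581/5000) / (37/200) = 581/925

P(the patient has the disease|the test is positive) = 581/925 ≈ 62.81%


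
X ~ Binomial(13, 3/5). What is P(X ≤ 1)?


P(X ≤ 1) = Σ P(X=i) for i=0..1
P(X=0) = 8192/1220703125
P(X=1) = 159744/1220703125
Sum = 167936/1220703125

P(X ≤ 1) = 167936/1220703125 ≈ 0.01%


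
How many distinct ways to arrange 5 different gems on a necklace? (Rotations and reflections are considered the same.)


Free circular arrangements: rotations and reflections both identified.
(n-1)!/2 = 4!/2 = 24/2 = 12

12


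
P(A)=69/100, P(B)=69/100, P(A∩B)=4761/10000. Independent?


P(A)×P(B) = 4761/10000
P(A∩B) = 4761/10000
Equal ✓ → Independent

Yes, independent


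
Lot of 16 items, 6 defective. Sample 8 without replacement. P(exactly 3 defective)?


Hypergeometric: C(6,3)×C(10,5)/C(16,8)
= 20×252/12870 = 56/143

P(X=3) = 56/143 ≈ 39.16%


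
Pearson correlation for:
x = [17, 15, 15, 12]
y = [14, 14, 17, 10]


n=4, Σx=59, Σy=55, Σxy=823, Σx²=883, Σy²=781
r = (4×823 - 59×55)/√((4×883 - 59²)(4×781 - 55²))
= 47/√(51×99) = 47/√5049 ≈ 47/71.0563 ≈ 0.6614

r ≈ 0.6614


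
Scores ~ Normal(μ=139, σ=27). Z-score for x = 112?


z = (x - μ)/σ = (112 - 139)/27 = -1.0

z = -1.0


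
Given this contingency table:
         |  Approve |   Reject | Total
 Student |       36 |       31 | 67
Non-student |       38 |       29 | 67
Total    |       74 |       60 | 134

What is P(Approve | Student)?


P(Approve | Student) = 36/(36+31) = 36/67

P(Approve|Student) = 36/67 ≈ 53.73%


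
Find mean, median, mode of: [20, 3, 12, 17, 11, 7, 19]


Sorted: [3, 7, 11, 12, 17, 19, 20]
Mean = 89/7
Median = 12
Freq: {20: 1, 3: 1, 12: 1, 17: 1, 11: 1, 7: 1, 19: 1}
Mode: No mode

Mean=89/7, Median=12, Mode=No mode


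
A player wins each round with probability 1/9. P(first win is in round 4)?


Geometric: P(X=4) = (1-p)^(k-1)×p = (8/9)^3×1/9 = 512/6561

P(X=4) = 512/6561 ≈ 7.80%


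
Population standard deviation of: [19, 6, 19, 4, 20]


Mean = 68/5
  (19-68/5)²=729/25
  (6-68/5)²=1444/25
  (19-68/5)²=729/25
  (4-68/5)²=2304/25
  (20-68/5)²=1024/25
Σ(x-μ)² = 1246/5
σ² = (1246/5)/5 = 1246/25

σ = √(1246/25) ≈ 7.0597


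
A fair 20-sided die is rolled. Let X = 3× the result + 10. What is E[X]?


E[die] = (1+20)/2 = 21/2
E[X] = 3×21/2 + 10 = 83/2

E[X] = 83/2


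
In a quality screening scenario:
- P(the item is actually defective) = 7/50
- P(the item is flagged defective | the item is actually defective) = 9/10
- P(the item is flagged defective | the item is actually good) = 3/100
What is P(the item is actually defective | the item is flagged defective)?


Using Bayes' theorem:
P(A|B) = P(B|A)·P(A) / P(B)

P(the item is flagged defective) = 9/10 × 7/50 + 3/100 × 43/50
= 63/500 + 129/5000 = 759/5000

P(the item is actually defective|the item is flagged defective) = (63/500) / (759/5000) = 210/253

P(the item is actually defective|the item is flagged defective) = 210/253 ≈ 83.00%


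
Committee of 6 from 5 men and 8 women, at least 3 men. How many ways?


Count by #men:
  3M,3W: C(5,3)×C(8,3)=560
  4M,2W: C(5,4)×C(8,2)=140
  5M,1W: C(5,5)×C(8,1)=8
Total = 708

708


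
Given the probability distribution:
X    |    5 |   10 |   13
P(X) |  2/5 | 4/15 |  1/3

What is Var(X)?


E[X] = 9
E[X²] = 93
Var(X) = E[X²] - (E[X])² = 93 - 81 = 12

Var(X) = 12 ≈ 12.0000


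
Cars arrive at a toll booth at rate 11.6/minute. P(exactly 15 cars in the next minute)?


Poisson(λ=11.6): P(X=15) = e^(-λ)×λ^k/k!
= e^(-11.6) × 11.6^15 / 15!
≈ 9.166087736e-06 × 9.26552086549e+15 / 1307674368000 ≈ 0.064946

P(X=15) ≈ 0.064946 ≈ 6.49%


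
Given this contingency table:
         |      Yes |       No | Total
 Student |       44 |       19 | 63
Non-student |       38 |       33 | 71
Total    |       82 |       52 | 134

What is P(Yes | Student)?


P(Yes | Student) = 44/(44+19) = 44/63

P(Yes|Student) = 44/63 ≈ 69.84%


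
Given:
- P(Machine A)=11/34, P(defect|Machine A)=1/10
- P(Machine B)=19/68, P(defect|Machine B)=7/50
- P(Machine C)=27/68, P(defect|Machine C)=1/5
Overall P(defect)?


P(B) = Σ P(B|Aᵢ)×P(Aᵢ)
  1/10×11/34 = 11/340
  7/50×19/68 = 133/3400
  1/5×27/68 = 27/340
Sum = 513/3400

P(defect) = 513/3400 ≈ 15.09%


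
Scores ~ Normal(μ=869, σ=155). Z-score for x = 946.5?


z = (x - μ)/σ = (946.5 - 869)/155 = 0.5

z = 0.5


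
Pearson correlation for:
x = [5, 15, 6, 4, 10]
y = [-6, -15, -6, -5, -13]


n=5, Σx=40, Σy=-45, Σxy=-441, Σx²=402, Σy²=491
r = (5×(-441) - 40×(-45))/√((5×402 - 40²)(5×491 - (-45)²))
= -405/√(410×430) = -405/√176300 ≈ -405/419.8809 ≈ -0.9646

r ≈ -0.9646


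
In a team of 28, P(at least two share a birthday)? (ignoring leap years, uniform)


P(all different) = Π(365-i)/365 for i=0..27
= 0.345539
P(match) = 1 - 0.345539 = 0.654461

P ≈ 0.6545 ≈ 65.45%


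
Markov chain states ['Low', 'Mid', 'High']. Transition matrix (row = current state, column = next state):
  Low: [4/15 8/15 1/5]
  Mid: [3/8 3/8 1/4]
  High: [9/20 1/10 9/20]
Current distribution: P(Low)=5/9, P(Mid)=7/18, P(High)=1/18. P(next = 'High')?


P(next=High) = Σᵢ P(now=i)×P(i→High)
= 5/9×1/5 + 7/18×1/4 + 1/18×9/20
= 1/9 + 7/72 + 1/40 = 7/30

P = 7/30 ≈ 0.2333


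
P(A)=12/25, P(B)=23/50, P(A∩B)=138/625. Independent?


P(A)×P(B) = 138/625
P(A∩B) = 138/625
Equal ✓ → Independent

Yes, independent


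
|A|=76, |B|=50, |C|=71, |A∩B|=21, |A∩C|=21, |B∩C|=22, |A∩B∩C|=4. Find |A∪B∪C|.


|A∪B∪C| = 76+50+71-21-21-22+4 = 137

|A∪B∪C| = 137


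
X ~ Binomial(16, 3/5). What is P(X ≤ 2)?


P(X ≤ 2) = Σ P(X=i) for i=0..2
P(X=0) = 65536/152587890625
P(X=1) = 1572864/152587890625
P(X=2) = 3538944/30517578125
Sum = 3866624/30517578125

P(X ≤ 2) = 3866624/30517578125 ≈ 0.01%


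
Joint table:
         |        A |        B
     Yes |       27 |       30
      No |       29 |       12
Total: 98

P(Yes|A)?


P(Yes|A) = 27/(27+29) = 27/56

P = 27/56 ≈ 48.21%


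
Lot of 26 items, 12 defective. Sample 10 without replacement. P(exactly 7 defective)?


Hypergeometric: C(12,7)×C(14,3)/C(26,10)
= 792×364/5311735 = 2016/37145

P(X=7) = 2016/37145 ≈ 5.43%


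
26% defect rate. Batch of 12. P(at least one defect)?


P(all good) = (37/50)^12 = 6582952005840035281/244140625000000000000
P(≥1 defect) = 237557672994159964719/244140625000000000000

P = 237557672994159964719/244140625000000000000 ≈ 97.30%


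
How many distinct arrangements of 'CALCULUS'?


Letters: 8, freq: {'C': 2, 'A': 1, 'L': 2, 'U': 2, 'S': 1}
8!/(2!×1!×2!×2!×1!) = 40320/8 = 5040

5040


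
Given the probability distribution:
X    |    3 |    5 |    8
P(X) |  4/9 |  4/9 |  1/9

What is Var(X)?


E[X] = 40/9
E[X²] = 200/9
Var(X) = E[X²] - (E[X])² = 200/9 - 1600/81 = 200/81

Var(X) = 200/81 ≈ 2.4691


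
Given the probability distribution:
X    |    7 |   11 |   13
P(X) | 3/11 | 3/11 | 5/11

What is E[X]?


E[X] = Σ x·P(X=x)
= (7)×(3/11) + (11)×(3/11) + (13)×(5/11)
= 119/11

E[X] = 119/11


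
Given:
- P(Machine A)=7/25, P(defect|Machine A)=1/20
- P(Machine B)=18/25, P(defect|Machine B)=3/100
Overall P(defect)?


P(B) = Σ P(B|Aᵢ)×P(Aᵢ)
  1/20×7/25 = 7/500
  3/100×18/25 = 27/1250
Sum = 89/2500

P(defect) = 89/2500 ≈ 3.56%


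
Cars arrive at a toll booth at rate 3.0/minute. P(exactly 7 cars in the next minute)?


Poisson(λ=3.0): P(X=7) = e^(-λ)×λ^k/k!
= e^(-3.0) × 3.0^7 / 7!
≈ 0.04978706837 × 2187 / 5040 ≈ 0.021604

P(X=7) ≈ 0.021604 ≈ 2.16%


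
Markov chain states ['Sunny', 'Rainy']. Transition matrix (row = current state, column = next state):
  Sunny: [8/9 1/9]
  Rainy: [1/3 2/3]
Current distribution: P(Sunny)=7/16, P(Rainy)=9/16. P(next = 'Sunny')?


P(next=Sunny) = Σᵢ P(now=i)×P(i→Sunny)
= 7/16×8/9 + 9/16×1/3
= 7/18 + 3/16 = 83/144

P = 83/144 ≈ 0.5764


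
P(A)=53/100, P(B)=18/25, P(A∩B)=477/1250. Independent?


P(A)×P(B) = 477/1250
P(A∩B) = 477/1250
Equal ✓ → Independent

Yes, independent


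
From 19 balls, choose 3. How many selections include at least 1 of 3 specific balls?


Complement: C(19,3) - C(16,3) = 969 - 560 = 409

409


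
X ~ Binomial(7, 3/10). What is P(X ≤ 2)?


P(X ≤ 2) = Σ P(X=i) for i=0..2
P(X=0) = 823543/10000000
P(X=1) = 2470629/10000000
P(X=2) = 3176523/10000000
Sum = 1294139/2000000

P(X ≤ 2) = 1294139/2000000 ≈ 64.71%


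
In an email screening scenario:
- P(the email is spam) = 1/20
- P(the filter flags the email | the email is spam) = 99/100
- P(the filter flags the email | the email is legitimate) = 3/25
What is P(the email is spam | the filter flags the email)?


Using Bayes' theorem:
P(A|B) = P(B|A)·P(A) / P(B)

P(the filter flags the email) = 99/100 × 1/20 + 3/25 × 19/20
= 99/2000 + 57/500 = 327/2000

P(the email is spam|the filter flags the email) = (99/2000) / (327/2000) = 33/109

P(the email is spam|the filter flags the email) = 33/109 ≈ 30.28%


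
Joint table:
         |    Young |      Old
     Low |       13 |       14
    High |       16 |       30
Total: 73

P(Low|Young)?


P(Low|Young) = 13/(13+16) = 13/29

P = 13/29 ≈ 44.83%


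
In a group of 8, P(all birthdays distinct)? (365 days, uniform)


P(all different) = Π(365-i)/365 for i=0..7
= (365/365)×(364/365)×...×(358/365)
= 0.925665

P ≈ 0.9257 ≈ 92.57%


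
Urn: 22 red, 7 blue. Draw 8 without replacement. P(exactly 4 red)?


Hypergeometric: C(22,4)×C(7,4)/C(29,8)
= 7315×35/4292145 = 4655/78039

P(X=4) = 4655/78039 ≈ 5.96%


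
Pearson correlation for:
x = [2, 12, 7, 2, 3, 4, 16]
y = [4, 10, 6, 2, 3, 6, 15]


n=7, Σx=46, Σy=46, Σxy=447, Σx²=482, Σy²=426
r = (7×447 - 46×46)/√((7×482 - 46²)(7×426 - 46²))
= 1013/√(1258×866) = 1013/√1089428 ≈ 1013/1043.7567 ≈ 0.9705

r ≈ 0.9705


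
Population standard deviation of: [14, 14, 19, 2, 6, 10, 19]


Mean = 84/7 = 12
  (14-12)²=4
  (14-12)²=4
  (19-12)²=49
  (2-12)²=100
  (6-12)²=36
  (10-12)²=4
  (19-12)²=49
Σ(x-μ)² = 246
σ² = 246/7

σ = √(246/7) ≈ 5.9281


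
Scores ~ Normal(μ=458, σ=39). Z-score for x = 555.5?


z = (x - μ)/σ = (555.5 - 458)/39 = 2.5

z = 2.5


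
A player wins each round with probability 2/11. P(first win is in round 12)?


Geometric: P(X=12) = (1-p)^(k-1)×p = (9/11)^11×2/11 = 62762119218/3138428376721

P(X=12) = 62762119218/3138428376721 ≈ 2.00%


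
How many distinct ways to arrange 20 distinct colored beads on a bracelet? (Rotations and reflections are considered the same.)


Free circular arrangements: rotations and reflections both identified.
(n-1)!/2 = 19!/2 = 121645100408832000/2 = 60822550204416000

60822550204416000


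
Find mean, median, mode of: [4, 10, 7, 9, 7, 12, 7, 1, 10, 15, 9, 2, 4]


Sorted: [1, 2, 4, 4, 7, 7, 7, 9, 9, 10, 10, 12, 15]
Mean = 97/13
Median = 7
Freq: {4: 2, 10: 2, 7: 3, 9: 2, 12: 1, 1: 1, 15: 1, 2: 1}
Mode: [7]

Mean=97/13, Median=7, Mode=7


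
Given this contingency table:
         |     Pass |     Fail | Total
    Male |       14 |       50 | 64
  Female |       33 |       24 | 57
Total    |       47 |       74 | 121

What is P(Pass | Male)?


P(Pass | Male) = 14/(14+50) = 14/64 = 7/32

P(Pass|Male) = 7/32 ≈ 21.88%


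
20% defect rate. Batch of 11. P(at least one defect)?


P(all good) = (4/5)^11 = 4194304/48828125
P(≥1 defect) = 44633821/48828125

P = 44633821/48828125 ≈ 91.41%


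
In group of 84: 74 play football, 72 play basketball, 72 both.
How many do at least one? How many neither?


|A∪B| = 74+72-72 = 74
Neither = 84-74 = 10

At least one: 74; Neither: 10


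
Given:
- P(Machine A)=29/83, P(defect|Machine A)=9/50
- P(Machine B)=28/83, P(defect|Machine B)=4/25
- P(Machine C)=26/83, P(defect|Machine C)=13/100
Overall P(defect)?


P(B) = Σ P(B|Aᵢ)×P(Aᵢ)
  9/50×29/83 = 261/4150
  4/25×28/83 = 112/2075
  13/100×26/83 = 169/4150
Sum = 327/2075

P(defect) = 327/2075 ≈ 15.76%


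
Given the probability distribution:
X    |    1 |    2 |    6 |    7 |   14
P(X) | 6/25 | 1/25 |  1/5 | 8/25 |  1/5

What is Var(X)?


E[X] = 164/25
E[X²] = 1562/25
Var(X) = E[X²] - (E[X])² = 1562/25 - 26896/625 = 12154/625

Var(X) = 12154/625 ≈ 19.4464
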